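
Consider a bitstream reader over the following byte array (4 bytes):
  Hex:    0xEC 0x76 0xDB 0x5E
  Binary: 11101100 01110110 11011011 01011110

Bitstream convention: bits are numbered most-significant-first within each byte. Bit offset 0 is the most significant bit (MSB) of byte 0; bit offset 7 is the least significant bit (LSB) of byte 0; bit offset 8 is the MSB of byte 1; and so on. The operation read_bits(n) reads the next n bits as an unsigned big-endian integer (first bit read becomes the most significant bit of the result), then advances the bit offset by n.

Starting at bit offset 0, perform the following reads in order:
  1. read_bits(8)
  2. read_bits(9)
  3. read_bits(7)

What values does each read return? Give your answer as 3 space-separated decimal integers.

Read 1: bits[0:8] width=8 -> value=236 (bin 11101100); offset now 8 = byte 1 bit 0; 24 bits remain
Read 2: bits[8:17] width=9 -> value=237 (bin 011101101); offset now 17 = byte 2 bit 1; 15 bits remain
Read 3: bits[17:24] width=7 -> value=91 (bin 1011011); offset now 24 = byte 3 bit 0; 8 bits remain

Answer: 236 237 91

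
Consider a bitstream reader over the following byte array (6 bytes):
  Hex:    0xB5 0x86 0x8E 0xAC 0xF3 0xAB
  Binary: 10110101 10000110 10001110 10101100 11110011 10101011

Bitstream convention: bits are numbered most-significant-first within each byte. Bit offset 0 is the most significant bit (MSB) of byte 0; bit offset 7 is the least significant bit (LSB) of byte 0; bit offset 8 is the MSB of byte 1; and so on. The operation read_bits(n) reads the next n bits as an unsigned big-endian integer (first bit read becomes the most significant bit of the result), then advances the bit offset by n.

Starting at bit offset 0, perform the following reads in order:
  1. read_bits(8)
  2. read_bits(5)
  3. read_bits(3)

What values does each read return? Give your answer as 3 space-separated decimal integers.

Answer: 181 16 6

Derivation:
Read 1: bits[0:8] width=8 -> value=181 (bin 10110101); offset now 8 = byte 1 bit 0; 40 bits remain
Read 2: bits[8:13] width=5 -> value=16 (bin 10000); offset now 13 = byte 1 bit 5; 35 bits remain
Read 3: bits[13:16] width=3 -> value=6 (bin 110); offset now 16 = byte 2 bit 0; 32 bits remain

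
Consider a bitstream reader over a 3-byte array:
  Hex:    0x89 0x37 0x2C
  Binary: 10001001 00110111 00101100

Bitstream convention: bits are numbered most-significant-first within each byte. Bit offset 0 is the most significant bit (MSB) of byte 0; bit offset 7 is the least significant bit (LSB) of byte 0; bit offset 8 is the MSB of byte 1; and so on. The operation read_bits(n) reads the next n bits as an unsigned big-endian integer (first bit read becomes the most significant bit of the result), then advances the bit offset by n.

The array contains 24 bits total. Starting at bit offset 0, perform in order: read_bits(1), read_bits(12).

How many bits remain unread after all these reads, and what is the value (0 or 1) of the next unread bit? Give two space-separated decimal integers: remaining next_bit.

Read 1: bits[0:1] width=1 -> value=1 (bin 1); offset now 1 = byte 0 bit 1; 23 bits remain
Read 2: bits[1:13] width=12 -> value=294 (bin 000100100110); offset now 13 = byte 1 bit 5; 11 bits remain

Answer: 11 1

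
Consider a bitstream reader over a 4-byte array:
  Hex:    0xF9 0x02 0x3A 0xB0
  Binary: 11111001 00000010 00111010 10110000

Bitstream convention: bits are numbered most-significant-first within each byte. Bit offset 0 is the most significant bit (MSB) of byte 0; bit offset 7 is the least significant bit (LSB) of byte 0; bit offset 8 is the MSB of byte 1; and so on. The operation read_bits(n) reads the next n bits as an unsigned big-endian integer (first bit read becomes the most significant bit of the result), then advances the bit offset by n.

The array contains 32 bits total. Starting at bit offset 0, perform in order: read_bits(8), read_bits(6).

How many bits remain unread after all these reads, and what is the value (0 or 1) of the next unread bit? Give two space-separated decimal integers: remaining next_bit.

Read 1: bits[0:8] width=8 -> value=249 (bin 11111001); offset now 8 = byte 1 bit 0; 24 bits remain
Read 2: bits[8:14] width=6 -> value=0 (bin 000000); offset now 14 = byte 1 bit 6; 18 bits remain

Answer: 18 1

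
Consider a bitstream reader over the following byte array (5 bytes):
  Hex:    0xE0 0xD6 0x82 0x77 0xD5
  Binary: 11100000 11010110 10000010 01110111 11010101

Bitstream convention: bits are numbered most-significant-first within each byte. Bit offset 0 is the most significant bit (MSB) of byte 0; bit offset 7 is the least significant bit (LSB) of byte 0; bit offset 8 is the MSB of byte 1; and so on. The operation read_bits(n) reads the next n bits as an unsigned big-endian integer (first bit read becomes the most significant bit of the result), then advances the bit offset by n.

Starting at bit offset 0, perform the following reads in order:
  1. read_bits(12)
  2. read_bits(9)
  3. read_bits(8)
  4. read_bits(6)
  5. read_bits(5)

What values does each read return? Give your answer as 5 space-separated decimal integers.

Read 1: bits[0:12] width=12 -> value=3597 (bin 111000001101); offset now 12 = byte 1 bit 4; 28 bits remain
Read 2: bits[12:21] width=9 -> value=208 (bin 011010000); offset now 21 = byte 2 bit 5; 19 bits remain
Read 3: bits[21:29] width=8 -> value=78 (bin 01001110); offset now 29 = byte 3 bit 5; 11 bits remain
Read 4: bits[29:35] width=6 -> value=62 (bin 111110); offset now 35 = byte 4 bit 3; 5 bits remain
Read 5: bits[35:40] width=5 -> value=21 (bin 10101); offset now 40 = byte 5 bit 0; 0 bits remain

Answer: 3597 208 78 62 21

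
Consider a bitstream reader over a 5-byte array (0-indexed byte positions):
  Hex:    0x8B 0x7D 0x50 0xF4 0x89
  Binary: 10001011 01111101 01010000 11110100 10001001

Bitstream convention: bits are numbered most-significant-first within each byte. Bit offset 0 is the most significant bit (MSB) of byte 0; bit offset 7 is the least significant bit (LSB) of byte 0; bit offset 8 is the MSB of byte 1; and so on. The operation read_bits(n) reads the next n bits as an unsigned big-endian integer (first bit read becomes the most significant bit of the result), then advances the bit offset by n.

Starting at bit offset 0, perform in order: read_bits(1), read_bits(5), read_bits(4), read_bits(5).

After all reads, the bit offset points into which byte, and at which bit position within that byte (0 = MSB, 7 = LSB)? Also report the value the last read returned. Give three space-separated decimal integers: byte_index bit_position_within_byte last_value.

Answer: 1 7 30

Derivation:
Read 1: bits[0:1] width=1 -> value=1 (bin 1); offset now 1 = byte 0 bit 1; 39 bits remain
Read 2: bits[1:6] width=5 -> value=2 (bin 00010); offset now 6 = byte 0 bit 6; 34 bits remain
Read 3: bits[6:10] width=4 -> value=13 (bin 1101); offset now 10 = byte 1 bit 2; 30 bits remain
Read 4: bits[10:15] width=5 -> value=30 (bin 11110); offset now 15 = byte 1 bit 7; 25 bits remain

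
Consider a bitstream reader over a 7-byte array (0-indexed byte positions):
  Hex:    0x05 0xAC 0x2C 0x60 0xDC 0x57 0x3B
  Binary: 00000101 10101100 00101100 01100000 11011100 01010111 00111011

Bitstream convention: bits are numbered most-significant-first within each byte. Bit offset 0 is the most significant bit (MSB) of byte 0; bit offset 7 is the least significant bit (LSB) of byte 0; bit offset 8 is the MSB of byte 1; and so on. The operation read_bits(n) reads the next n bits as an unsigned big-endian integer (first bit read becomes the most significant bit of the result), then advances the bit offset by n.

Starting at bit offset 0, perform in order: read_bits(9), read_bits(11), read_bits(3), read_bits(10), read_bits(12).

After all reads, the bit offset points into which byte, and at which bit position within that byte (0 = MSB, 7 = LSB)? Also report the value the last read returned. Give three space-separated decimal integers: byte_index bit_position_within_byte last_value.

Read 1: bits[0:9] width=9 -> value=11 (bin 000001011); offset now 9 = byte 1 bit 1; 47 bits remain
Read 2: bits[9:20] width=11 -> value=706 (bin 01011000010); offset now 20 = byte 2 bit 4; 36 bits remain
Read 3: bits[20:23] width=3 -> value=6 (bin 110); offset now 23 = byte 2 bit 7; 33 bits remain
Read 4: bits[23:33] width=10 -> value=193 (bin 0011000001); offset now 33 = byte 4 bit 1; 23 bits remain
Read 5: bits[33:45] width=12 -> value=2954 (bin 101110001010); offset now 45 = byte 5 bit 5; 11 bits remain

Answer: 5 5 2954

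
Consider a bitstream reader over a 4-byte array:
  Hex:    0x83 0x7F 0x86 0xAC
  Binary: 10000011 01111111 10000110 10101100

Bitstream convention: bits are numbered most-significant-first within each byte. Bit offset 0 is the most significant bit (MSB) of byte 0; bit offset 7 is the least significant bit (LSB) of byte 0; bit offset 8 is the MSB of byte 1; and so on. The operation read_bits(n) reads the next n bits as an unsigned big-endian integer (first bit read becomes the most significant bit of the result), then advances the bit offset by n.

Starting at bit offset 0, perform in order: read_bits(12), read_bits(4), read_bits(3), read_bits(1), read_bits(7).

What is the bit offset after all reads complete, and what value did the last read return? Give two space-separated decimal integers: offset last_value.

Read 1: bits[0:12] width=12 -> value=2103 (bin 100000110111); offset now 12 = byte 1 bit 4; 20 bits remain
Read 2: bits[12:16] width=4 -> value=15 (bin 1111); offset now 16 = byte 2 bit 0; 16 bits remain
Read 3: bits[16:19] width=3 -> value=4 (bin 100); offset now 19 = byte 2 bit 3; 13 bits remain
Read 4: bits[19:20] width=1 -> value=0 (bin 0); offset now 20 = byte 2 bit 4; 12 bits remain
Read 5: bits[20:27] width=7 -> value=53 (bin 0110101); offset now 27 = byte 3 bit 3; 5 bits remain

Answer: 27 53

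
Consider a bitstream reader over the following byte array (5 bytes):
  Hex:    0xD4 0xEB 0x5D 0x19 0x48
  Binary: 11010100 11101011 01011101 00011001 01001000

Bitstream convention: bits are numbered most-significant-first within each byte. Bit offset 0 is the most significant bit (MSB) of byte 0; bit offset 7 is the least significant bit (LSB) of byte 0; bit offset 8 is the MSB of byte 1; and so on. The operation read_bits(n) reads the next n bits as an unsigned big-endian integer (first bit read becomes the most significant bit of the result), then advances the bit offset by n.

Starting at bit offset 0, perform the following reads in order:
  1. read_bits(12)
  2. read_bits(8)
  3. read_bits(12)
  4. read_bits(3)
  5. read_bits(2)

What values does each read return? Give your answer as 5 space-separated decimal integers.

Answer: 3406 181 3353 2 1

Derivation:
Read 1: bits[0:12] width=12 -> value=3406 (bin 110101001110); offset now 12 = byte 1 bit 4; 28 bits remain
Read 2: bits[12:20] width=8 -> value=181 (bin 10110101); offset now 20 = byte 2 bit 4; 20 bits remain
Read 3: bits[20:32] width=12 -> value=3353 (bin 110100011001); offset now 32 = byte 4 bit 0; 8 bits remain
Read 4: bits[32:35] width=3 -> value=2 (bin 010); offset now 35 = byte 4 bit 3; 5 bits remain
Read 5: bits[35:37] width=2 -> value=1 (bin 01); offset now 37 = byte 4 bit 5; 3 bits remain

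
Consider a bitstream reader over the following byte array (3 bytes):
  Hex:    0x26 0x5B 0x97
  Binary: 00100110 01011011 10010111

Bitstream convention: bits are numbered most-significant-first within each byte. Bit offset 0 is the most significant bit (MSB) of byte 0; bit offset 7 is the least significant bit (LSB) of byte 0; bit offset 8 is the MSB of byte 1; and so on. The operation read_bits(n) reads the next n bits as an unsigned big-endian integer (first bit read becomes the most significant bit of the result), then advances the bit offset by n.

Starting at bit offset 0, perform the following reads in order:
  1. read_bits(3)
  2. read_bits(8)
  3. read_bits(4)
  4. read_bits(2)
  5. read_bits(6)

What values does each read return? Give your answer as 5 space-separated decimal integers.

Answer: 1 50 13 3 11

Derivation:
Read 1: bits[0:3] width=3 -> value=1 (bin 001); offset now 3 = byte 0 bit 3; 21 bits remain
Read 2: bits[3:11] width=8 -> value=50 (bin 00110010); offset now 11 = byte 1 bit 3; 13 bits remain
Read 3: bits[11:15] width=4 -> value=13 (bin 1101); offset now 15 = byte 1 bit 7; 9 bits remain
Read 4: bits[15:17] width=2 -> value=3 (bin 11); offset now 17 = byte 2 bit 1; 7 bits remain
Read 5: bits[17:23] width=6 -> value=11 (bin 001011); offset now 23 = byte 2 bit 7; 1 bits remain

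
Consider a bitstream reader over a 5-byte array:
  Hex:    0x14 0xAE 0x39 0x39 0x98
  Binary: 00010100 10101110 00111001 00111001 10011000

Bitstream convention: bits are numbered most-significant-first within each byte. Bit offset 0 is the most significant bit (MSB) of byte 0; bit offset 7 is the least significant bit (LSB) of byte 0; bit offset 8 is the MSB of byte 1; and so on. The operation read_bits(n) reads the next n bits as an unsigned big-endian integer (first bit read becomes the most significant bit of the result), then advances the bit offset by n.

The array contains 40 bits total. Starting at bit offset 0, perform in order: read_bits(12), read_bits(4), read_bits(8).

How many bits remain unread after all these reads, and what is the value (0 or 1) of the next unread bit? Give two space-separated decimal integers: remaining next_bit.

Answer: 16 0

Derivation:
Read 1: bits[0:12] width=12 -> value=330 (bin 000101001010); offset now 12 = byte 1 bit 4; 28 bits remain
Read 2: bits[12:16] width=4 -> value=14 (bin 1110); offset now 16 = byte 2 bit 0; 24 bits remain
Read 3: bits[16:24] width=8 -> value=57 (bin 00111001); offset now 24 = byte 3 bit 0; 16 bits remain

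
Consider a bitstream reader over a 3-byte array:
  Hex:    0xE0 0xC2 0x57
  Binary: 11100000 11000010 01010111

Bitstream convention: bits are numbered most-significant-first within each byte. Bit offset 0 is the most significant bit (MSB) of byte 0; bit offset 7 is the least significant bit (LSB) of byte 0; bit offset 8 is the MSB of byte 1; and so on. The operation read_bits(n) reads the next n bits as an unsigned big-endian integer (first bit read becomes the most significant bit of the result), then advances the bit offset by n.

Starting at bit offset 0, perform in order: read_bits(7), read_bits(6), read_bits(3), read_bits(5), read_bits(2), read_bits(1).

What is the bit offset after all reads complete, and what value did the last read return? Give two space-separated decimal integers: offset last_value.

Read 1: bits[0:7] width=7 -> value=112 (bin 1110000); offset now 7 = byte 0 bit 7; 17 bits remain
Read 2: bits[7:13] width=6 -> value=24 (bin 011000); offset now 13 = byte 1 bit 5; 11 bits remain
Read 3: bits[13:16] width=3 -> value=2 (bin 010); offset now 16 = byte 2 bit 0; 8 bits remain
Read 4: bits[16:21] width=5 -> value=10 (bin 01010); offset now 21 = byte 2 bit 5; 3 bits remain
Read 5: bits[21:23] width=2 -> value=3 (bin 11); offset now 23 = byte 2 bit 7; 1 bits remain
Read 6: bits[23:24] width=1 -> value=1 (bin 1); offset now 24 = byte 3 bit 0; 0 bits remain

Answer: 24 1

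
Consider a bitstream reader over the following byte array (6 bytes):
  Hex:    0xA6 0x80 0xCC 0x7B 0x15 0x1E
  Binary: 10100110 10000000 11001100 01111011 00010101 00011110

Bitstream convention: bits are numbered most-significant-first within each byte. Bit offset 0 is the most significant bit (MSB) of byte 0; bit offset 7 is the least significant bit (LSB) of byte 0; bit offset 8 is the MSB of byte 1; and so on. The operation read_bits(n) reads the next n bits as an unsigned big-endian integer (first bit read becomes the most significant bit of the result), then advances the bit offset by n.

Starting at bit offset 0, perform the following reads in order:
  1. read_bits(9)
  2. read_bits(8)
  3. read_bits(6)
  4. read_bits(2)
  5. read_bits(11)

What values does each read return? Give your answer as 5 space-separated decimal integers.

Answer: 333 1 38 0 1969

Derivation:
Read 1: bits[0:9] width=9 -> value=333 (bin 101001101); offset now 9 = byte 1 bit 1; 39 bits remain
Read 2: bits[9:17] width=8 -> value=1 (bin 00000001); offset now 17 = byte 2 bit 1; 31 bits remain
Read 3: bits[17:23] width=6 -> value=38 (bin 100110); offset now 23 = byte 2 bit 7; 25 bits remain
Read 4: bits[23:25] width=2 -> value=0 (bin 00); offset now 25 = byte 3 bit 1; 23 bits remain
Read 5: bits[25:36] width=11 -> value=1969 (bin 11110110001); offset now 36 = byte 4 bit 4; 12 bits remain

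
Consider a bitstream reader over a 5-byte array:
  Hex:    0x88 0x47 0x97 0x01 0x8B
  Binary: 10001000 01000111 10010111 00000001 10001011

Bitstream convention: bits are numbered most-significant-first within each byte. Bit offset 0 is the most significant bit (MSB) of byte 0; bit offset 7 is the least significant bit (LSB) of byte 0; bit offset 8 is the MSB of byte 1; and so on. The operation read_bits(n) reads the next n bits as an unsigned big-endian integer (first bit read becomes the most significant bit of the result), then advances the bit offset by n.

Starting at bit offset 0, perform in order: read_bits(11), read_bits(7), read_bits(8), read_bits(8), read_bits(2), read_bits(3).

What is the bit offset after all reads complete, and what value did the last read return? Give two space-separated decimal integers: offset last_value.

Read 1: bits[0:11] width=11 -> value=1090 (bin 10001000010); offset now 11 = byte 1 bit 3; 29 bits remain
Read 2: bits[11:18] width=7 -> value=30 (bin 0011110); offset now 18 = byte 2 bit 2; 22 bits remain
Read 3: bits[18:26] width=8 -> value=92 (bin 01011100); offset now 26 = byte 3 bit 2; 14 bits remain
Read 4: bits[26:34] width=8 -> value=6 (bin 00000110); offset now 34 = byte 4 bit 2; 6 bits remain
Read 5: bits[34:36] width=2 -> value=0 (bin 00); offset now 36 = byte 4 bit 4; 4 bits remain
Read 6: bits[36:39] width=3 -> value=5 (bin 101); offset now 39 = byte 4 bit 7; 1 bits remain

Answer: 39 5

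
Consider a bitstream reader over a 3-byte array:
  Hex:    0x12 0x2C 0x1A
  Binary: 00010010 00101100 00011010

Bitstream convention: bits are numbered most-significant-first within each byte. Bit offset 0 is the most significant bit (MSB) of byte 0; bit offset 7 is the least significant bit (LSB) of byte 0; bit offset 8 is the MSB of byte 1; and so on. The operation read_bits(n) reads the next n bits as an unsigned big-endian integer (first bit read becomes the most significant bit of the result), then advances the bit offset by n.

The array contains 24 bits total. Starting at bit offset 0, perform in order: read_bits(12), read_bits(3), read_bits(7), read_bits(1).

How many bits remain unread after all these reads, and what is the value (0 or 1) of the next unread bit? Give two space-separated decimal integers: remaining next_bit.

Read 1: bits[0:12] width=12 -> value=290 (bin 000100100010); offset now 12 = byte 1 bit 4; 12 bits remain
Read 2: bits[12:15] width=3 -> value=6 (bin 110); offset now 15 = byte 1 bit 7; 9 bits remain
Read 3: bits[15:22] width=7 -> value=6 (bin 0000110); offset now 22 = byte 2 bit 6; 2 bits remain
Read 4: bits[22:23] width=1 -> value=1 (bin 1); offset now 23 = byte 2 bit 7; 1 bits remain

Answer: 1 0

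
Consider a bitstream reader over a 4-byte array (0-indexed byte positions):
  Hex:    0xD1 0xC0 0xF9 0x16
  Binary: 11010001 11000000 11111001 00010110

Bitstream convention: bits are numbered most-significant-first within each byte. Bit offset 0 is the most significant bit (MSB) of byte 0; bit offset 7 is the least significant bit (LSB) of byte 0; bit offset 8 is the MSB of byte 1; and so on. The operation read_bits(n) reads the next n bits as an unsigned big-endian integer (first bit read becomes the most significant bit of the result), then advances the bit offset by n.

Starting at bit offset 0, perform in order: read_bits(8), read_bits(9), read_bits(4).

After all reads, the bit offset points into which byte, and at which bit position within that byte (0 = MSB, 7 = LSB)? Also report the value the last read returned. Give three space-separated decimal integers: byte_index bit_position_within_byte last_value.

Answer: 2 5 15

Derivation:
Read 1: bits[0:8] width=8 -> value=209 (bin 11010001); offset now 8 = byte 1 bit 0; 24 bits remain
Read 2: bits[8:17] width=9 -> value=385 (bin 110000001); offset now 17 = byte 2 bit 1; 15 bits remain
Read 3: bits[17:21] width=4 -> value=15 (bin 1111); offset now 21 = byte 2 bit 5; 11 bits remain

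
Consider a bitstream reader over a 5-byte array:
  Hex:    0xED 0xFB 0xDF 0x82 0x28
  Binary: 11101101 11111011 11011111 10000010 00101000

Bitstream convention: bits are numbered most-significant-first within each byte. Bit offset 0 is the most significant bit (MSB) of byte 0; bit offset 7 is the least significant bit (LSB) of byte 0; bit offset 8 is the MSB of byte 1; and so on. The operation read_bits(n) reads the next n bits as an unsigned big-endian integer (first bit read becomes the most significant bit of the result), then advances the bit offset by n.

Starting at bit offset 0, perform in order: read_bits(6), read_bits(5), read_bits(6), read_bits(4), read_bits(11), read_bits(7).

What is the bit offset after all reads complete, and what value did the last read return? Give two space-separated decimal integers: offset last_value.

Read 1: bits[0:6] width=6 -> value=59 (bin 111011); offset now 6 = byte 0 bit 6; 34 bits remain
Read 2: bits[6:11] width=5 -> value=15 (bin 01111); offset now 11 = byte 1 bit 3; 29 bits remain
Read 3: bits[11:17] width=6 -> value=55 (bin 110111); offset now 17 = byte 2 bit 1; 23 bits remain
Read 4: bits[17:21] width=4 -> value=11 (bin 1011); offset now 21 = byte 2 bit 5; 19 bits remain
Read 5: bits[21:32] width=11 -> value=1922 (bin 11110000010); offset now 32 = byte 4 bit 0; 8 bits remain
Read 6: bits[32:39] width=7 -> value=20 (bin 0010100); offset now 39 = byte 4 bit 7; 1 bits remain

Answer: 39 20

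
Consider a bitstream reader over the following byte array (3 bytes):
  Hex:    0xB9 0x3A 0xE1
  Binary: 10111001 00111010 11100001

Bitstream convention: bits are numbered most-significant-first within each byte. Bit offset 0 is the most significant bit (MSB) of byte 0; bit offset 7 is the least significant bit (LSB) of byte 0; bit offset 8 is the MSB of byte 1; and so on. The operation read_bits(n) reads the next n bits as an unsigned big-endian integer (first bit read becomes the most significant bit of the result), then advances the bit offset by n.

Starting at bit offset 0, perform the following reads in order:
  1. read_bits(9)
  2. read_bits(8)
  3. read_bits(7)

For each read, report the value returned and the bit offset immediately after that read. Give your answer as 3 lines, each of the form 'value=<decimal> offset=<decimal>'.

Answer: value=370 offset=9
value=117 offset=17
value=97 offset=24

Derivation:
Read 1: bits[0:9] width=9 -> value=370 (bin 101110010); offset now 9 = byte 1 bit 1; 15 bits remain
Read 2: bits[9:17] width=8 -> value=117 (bin 01110101); offset now 17 = byte 2 bit 1; 7 bits remain
Read 3: bits[17:24] width=7 -> value=97 (bin 1100001); offset now 24 = byte 3 bit 0; 0 bits remain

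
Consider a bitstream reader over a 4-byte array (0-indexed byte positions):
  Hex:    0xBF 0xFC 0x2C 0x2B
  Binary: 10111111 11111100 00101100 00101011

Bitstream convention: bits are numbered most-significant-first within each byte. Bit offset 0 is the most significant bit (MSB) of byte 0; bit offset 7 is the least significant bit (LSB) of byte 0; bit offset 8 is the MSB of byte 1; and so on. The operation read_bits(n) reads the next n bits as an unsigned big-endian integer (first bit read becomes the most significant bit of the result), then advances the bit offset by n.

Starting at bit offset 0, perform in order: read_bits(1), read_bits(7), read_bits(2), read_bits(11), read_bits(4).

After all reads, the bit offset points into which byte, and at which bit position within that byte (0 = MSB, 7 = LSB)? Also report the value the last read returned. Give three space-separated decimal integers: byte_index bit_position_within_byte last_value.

Read 1: bits[0:1] width=1 -> value=1 (bin 1); offset now 1 = byte 0 bit 1; 31 bits remain
Read 2: bits[1:8] width=7 -> value=63 (bin 0111111); offset now 8 = byte 1 bit 0; 24 bits remain
Read 3: bits[8:10] width=2 -> value=3 (bin 11); offset now 10 = byte 1 bit 2; 22 bits remain
Read 4: bits[10:21] width=11 -> value=1925 (bin 11110000101); offset now 21 = byte 2 bit 5; 11 bits remain
Read 5: bits[21:25] width=4 -> value=8 (bin 1000); offset now 25 = byte 3 bit 1; 7 bits remain

Answer: 3 1 8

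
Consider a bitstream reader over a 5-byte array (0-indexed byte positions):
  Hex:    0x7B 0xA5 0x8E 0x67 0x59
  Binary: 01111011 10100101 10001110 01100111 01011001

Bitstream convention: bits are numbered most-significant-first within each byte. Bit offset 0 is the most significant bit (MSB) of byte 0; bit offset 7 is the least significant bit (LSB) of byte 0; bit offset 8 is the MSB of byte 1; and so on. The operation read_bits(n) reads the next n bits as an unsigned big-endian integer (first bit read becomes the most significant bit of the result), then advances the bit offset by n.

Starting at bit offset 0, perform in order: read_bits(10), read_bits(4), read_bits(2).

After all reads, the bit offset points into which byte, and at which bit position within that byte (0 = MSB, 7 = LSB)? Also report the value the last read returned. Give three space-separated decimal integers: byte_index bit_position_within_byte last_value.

Answer: 2 0 1

Derivation:
Read 1: bits[0:10] width=10 -> value=494 (bin 0111101110); offset now 10 = byte 1 bit 2; 30 bits remain
Read 2: bits[10:14] width=4 -> value=9 (bin 1001); offset now 14 = byte 1 bit 6; 26 bits remain
Read 3: bits[14:16] width=2 -> value=1 (bin 01); offset now 16 = byte 2 bit 0; 24 bits remain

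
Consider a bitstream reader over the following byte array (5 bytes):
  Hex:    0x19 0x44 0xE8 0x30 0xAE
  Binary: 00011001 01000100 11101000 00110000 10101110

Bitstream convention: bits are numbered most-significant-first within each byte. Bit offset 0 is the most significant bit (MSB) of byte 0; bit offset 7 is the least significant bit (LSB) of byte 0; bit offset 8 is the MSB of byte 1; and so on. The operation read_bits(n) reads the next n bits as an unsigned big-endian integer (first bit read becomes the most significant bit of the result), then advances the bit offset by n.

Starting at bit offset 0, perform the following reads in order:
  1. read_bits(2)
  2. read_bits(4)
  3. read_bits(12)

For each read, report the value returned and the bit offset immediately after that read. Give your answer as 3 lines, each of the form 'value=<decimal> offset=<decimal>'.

Read 1: bits[0:2] width=2 -> value=0 (bin 00); offset now 2 = byte 0 bit 2; 38 bits remain
Read 2: bits[2:6] width=4 -> value=6 (bin 0110); offset now 6 = byte 0 bit 6; 34 bits remain
Read 3: bits[6:18] width=12 -> value=1299 (bin 010100010011); offset now 18 = byte 2 bit 2; 22 bits remain

Answer: value=0 offset=2
value=6 offset=6
value=1299 offset=18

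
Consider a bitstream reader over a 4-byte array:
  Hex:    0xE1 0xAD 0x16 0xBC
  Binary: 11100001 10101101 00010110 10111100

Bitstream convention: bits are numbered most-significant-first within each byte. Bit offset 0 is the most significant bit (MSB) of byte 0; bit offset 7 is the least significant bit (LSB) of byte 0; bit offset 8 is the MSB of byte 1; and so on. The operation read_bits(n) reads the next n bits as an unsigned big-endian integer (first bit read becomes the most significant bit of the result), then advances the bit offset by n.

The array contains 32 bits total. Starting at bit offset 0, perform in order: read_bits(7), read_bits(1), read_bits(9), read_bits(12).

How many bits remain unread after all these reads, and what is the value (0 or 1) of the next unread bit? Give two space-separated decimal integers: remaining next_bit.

Read 1: bits[0:7] width=7 -> value=112 (bin 1110000); offset now 7 = byte 0 bit 7; 25 bits remain
Read 2: bits[7:8] width=1 -> value=1 (bin 1); offset now 8 = byte 1 bit 0; 24 bits remain
Read 3: bits[8:17] width=9 -> value=346 (bin 101011010); offset now 17 = byte 2 bit 1; 15 bits remain
Read 4: bits[17:29] width=12 -> value=727 (bin 001011010111); offset now 29 = byte 3 bit 5; 3 bits remain

Answer: 3 1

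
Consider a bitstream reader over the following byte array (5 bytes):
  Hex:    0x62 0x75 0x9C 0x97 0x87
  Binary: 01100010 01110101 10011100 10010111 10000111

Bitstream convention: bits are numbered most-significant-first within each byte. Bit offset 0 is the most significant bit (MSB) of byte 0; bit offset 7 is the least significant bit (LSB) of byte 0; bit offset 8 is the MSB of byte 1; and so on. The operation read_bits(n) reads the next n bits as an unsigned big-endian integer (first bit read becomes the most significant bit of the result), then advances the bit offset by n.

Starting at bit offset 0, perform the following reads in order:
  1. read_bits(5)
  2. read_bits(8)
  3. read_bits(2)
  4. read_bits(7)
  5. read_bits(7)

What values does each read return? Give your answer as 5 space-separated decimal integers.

Answer: 12 78 2 103 18

Derivation:
Read 1: bits[0:5] width=5 -> value=12 (bin 01100); offset now 5 = byte 0 bit 5; 35 bits remain
Read 2: bits[5:13] width=8 -> value=78 (bin 01001110); offset now 13 = byte 1 bit 5; 27 bits remain
Read 3: bits[13:15] width=2 -> value=2 (bin 10); offset now 15 = byte 1 bit 7; 25 bits remain
Read 4: bits[15:22] width=7 -> value=103 (bin 1100111); offset now 22 = byte 2 bit 6; 18 bits remain
Read 5: bits[22:29] width=7 -> value=18 (bin 0010010); offset now 29 = byte 3 bit 5; 11 bits remain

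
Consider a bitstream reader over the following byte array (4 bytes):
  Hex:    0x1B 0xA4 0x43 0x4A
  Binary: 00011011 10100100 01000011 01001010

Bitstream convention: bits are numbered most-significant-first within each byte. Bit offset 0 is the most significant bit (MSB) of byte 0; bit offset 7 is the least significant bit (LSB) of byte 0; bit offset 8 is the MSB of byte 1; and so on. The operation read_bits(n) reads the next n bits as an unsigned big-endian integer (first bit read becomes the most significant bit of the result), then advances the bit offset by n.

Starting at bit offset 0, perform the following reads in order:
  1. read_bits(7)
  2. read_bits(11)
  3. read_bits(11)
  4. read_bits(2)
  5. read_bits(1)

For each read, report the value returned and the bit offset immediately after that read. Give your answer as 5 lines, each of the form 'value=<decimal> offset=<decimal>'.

Read 1: bits[0:7] width=7 -> value=13 (bin 0001101); offset now 7 = byte 0 bit 7; 25 bits remain
Read 2: bits[7:18] width=11 -> value=1681 (bin 11010010001); offset now 18 = byte 2 bit 2; 14 bits remain
Read 3: bits[18:29] width=11 -> value=105 (bin 00001101001); offset now 29 = byte 3 bit 5; 3 bits remain
Read 4: bits[29:31] width=2 -> value=1 (bin 01); offset now 31 = byte 3 bit 7; 1 bits remain
Read 5: bits[31:32] width=1 -> value=0 (bin 0); offset now 32 = byte 4 bit 0; 0 bits remain

Answer: value=13 offset=7
value=1681 offset=18
value=105 offset=29
value=1 offset=31
value=0 offset=32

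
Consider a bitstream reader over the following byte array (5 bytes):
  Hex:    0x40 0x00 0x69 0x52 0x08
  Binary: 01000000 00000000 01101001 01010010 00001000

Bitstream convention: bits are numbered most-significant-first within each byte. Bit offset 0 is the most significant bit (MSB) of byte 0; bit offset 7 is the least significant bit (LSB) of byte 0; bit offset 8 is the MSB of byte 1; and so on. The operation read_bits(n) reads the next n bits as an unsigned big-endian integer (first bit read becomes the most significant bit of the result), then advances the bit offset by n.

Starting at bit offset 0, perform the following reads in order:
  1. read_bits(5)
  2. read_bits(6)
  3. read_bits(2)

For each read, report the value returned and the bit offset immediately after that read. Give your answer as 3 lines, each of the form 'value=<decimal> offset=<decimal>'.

Read 1: bits[0:5] width=5 -> value=8 (bin 01000); offset now 5 = byte 0 bit 5; 35 bits remain
Read 2: bits[5:11] width=6 -> value=0 (bin 000000); offset now 11 = byte 1 bit 3; 29 bits remain
Read 3: bits[11:13] width=2 -> value=0 (bin 00); offset now 13 = byte 1 bit 5; 27 bits remain

Answer: value=8 offset=5
value=0 offset=11
value=0 offset=13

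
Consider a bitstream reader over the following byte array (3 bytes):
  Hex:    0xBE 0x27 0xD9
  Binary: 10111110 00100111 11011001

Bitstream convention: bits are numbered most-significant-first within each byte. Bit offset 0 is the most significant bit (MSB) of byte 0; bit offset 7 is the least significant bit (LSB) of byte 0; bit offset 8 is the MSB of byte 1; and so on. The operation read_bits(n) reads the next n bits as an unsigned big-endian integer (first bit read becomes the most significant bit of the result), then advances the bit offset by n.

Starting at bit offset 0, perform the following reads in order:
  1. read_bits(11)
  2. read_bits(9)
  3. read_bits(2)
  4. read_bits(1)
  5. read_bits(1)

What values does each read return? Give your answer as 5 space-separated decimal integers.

Read 1: bits[0:11] width=11 -> value=1521 (bin 10111110001); offset now 11 = byte 1 bit 3; 13 bits remain
Read 2: bits[11:20] width=9 -> value=125 (bin 001111101); offset now 20 = byte 2 bit 4; 4 bits remain
Read 3: bits[20:22] width=2 -> value=2 (bin 10); offset now 22 = byte 2 bit 6; 2 bits remain
Read 4: bits[22:23] width=1 -> value=0 (bin 0); offset now 23 = byte 2 bit 7; 1 bits remain
Read 5: bits[23:24] width=1 -> value=1 (bin 1); offset now 24 = byte 3 bit 0; 0 bits remain

Answer: 1521 125 2 0 1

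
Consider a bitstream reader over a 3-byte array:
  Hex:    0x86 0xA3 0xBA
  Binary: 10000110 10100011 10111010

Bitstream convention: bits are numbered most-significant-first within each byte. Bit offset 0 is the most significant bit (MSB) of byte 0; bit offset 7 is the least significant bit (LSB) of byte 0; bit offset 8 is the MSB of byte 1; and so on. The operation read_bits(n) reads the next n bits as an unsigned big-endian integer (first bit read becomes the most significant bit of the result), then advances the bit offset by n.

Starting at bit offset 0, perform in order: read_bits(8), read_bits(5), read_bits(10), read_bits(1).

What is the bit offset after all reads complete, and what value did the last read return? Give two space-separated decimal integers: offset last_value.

Read 1: bits[0:8] width=8 -> value=134 (bin 10000110); offset now 8 = byte 1 bit 0; 16 bits remain
Read 2: bits[8:13] width=5 -> value=20 (bin 10100); offset now 13 = byte 1 bit 5; 11 bits remain
Read 3: bits[13:23] width=10 -> value=477 (bin 0111011101); offset now 23 = byte 2 bit 7; 1 bits remain
Read 4: bits[23:24] width=1 -> value=0 (bin 0); offset now 24 = byte 3 bit 0; 0 bits remain

Answer: 24 0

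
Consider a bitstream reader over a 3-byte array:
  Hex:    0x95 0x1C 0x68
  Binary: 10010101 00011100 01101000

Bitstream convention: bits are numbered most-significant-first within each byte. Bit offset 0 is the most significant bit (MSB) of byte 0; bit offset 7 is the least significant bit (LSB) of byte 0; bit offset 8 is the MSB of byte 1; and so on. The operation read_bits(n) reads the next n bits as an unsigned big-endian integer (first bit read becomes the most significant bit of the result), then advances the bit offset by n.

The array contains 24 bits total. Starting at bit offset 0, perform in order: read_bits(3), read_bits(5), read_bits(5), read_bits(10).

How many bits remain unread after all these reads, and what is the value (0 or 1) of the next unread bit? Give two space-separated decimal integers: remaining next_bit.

Answer: 1 0

Derivation:
Read 1: bits[0:3] width=3 -> value=4 (bin 100); offset now 3 = byte 0 bit 3; 21 bits remain
Read 2: bits[3:8] width=5 -> value=21 (bin 10101); offset now 8 = byte 1 bit 0; 16 bits remain
Read 3: bits[8:13] width=5 -> value=3 (bin 00011); offset now 13 = byte 1 bit 5; 11 bits remain
Read 4: bits[13:23] width=10 -> value=564 (bin 1000110100); offset now 23 = byte 2 bit 7; 1 bits remain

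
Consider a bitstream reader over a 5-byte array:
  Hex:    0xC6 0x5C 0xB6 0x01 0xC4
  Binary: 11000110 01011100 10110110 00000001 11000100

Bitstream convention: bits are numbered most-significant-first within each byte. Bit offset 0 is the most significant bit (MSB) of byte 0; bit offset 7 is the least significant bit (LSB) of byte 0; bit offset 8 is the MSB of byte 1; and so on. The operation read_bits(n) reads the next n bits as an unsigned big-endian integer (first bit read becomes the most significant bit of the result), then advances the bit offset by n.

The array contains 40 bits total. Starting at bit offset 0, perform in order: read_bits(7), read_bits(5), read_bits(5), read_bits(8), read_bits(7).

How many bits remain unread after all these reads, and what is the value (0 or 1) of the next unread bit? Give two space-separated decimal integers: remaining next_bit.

Answer: 8 1

Derivation:
Read 1: bits[0:7] width=7 -> value=99 (bin 1100011); offset now 7 = byte 0 bit 7; 33 bits remain
Read 2: bits[7:12] width=5 -> value=5 (bin 00101); offset now 12 = byte 1 bit 4; 28 bits remain
Read 3: bits[12:17] width=5 -> value=25 (bin 11001); offset now 17 = byte 2 bit 1; 23 bits remain
Read 4: bits[17:25] width=8 -> value=108 (bin 01101100); offset now 25 = byte 3 bit 1; 15 bits remain
Read 5: bits[25:32] width=7 -> value=1 (bin 0000001); offset now 32 = byte 4 bit 0; 8 bits remain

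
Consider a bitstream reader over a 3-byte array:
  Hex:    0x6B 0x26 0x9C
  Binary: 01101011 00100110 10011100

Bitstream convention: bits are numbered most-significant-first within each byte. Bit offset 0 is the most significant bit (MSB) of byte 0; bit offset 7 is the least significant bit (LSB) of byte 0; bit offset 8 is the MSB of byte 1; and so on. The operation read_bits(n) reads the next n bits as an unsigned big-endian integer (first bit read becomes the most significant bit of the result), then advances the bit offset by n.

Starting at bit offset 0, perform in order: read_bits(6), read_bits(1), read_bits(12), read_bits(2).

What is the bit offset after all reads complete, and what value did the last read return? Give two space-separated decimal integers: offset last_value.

Read 1: bits[0:6] width=6 -> value=26 (bin 011010); offset now 6 = byte 0 bit 6; 18 bits remain
Read 2: bits[6:7] width=1 -> value=1 (bin 1); offset now 7 = byte 0 bit 7; 17 bits remain
Read 3: bits[7:19] width=12 -> value=2356 (bin 100100110100); offset now 19 = byte 2 bit 3; 5 bits remain
Read 4: bits[19:21] width=2 -> value=3 (bin 11); offset now 21 = byte 2 bit 5; 3 bits remain

Answer: 21 3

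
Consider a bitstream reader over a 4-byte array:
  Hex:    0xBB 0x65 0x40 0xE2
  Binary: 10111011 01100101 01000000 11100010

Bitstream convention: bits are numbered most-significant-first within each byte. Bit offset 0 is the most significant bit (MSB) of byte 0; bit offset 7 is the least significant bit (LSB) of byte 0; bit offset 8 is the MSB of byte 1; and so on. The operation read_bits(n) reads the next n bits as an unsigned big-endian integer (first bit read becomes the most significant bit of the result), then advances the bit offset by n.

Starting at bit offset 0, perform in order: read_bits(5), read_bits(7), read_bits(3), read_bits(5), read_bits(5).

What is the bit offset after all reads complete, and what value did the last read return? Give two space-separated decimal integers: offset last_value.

Read 1: bits[0:5] width=5 -> value=23 (bin 10111); offset now 5 = byte 0 bit 5; 27 bits remain
Read 2: bits[5:12] width=7 -> value=54 (bin 0110110); offset now 12 = byte 1 bit 4; 20 bits remain
Read 3: bits[12:15] width=3 -> value=2 (bin 010); offset now 15 = byte 1 bit 7; 17 bits remain
Read 4: bits[15:20] width=5 -> value=20 (bin 10100); offset now 20 = byte 2 bit 4; 12 bits remain
Read 5: bits[20:25] width=5 -> value=1 (bin 00001); offset now 25 = byte 3 bit 1; 7 bits remain

Answer: 25 1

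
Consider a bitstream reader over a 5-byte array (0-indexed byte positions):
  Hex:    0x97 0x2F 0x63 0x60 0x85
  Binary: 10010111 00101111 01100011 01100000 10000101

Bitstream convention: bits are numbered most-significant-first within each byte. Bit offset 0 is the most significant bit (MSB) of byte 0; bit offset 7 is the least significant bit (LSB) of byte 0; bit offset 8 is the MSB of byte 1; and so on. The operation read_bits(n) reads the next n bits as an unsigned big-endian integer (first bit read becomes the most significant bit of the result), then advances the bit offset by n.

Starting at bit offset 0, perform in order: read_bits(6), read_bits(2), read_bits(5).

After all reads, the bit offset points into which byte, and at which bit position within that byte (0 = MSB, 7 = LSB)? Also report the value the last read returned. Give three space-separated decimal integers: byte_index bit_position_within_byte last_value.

Read 1: bits[0:6] width=6 -> value=37 (bin 100101); offset now 6 = byte 0 bit 6; 34 bits remain
Read 2: bits[6:8] width=2 -> value=3 (bin 11); offset now 8 = byte 1 bit 0; 32 bits remain
Read 3: bits[8:13] width=5 -> value=5 (bin 00101); offset now 13 = byte 1 bit 5; 27 bits remain

Answer: 1 5 5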